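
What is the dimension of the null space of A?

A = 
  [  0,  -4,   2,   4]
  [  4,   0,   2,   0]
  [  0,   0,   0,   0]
nullity(A) = 2

Row reduce:
Swap R1 ↔ R2
REF = 
  [  4,   0,   2,   0]
  [  0,  -4,   2,   4]
  [  0,   0,   0,   0]
Pivot columns: 1, 2 → 2 pivots.
rank(A) = 2, so nullity(A) = 4 - 2 = 2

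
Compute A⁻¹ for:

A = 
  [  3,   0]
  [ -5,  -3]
det(A) = (3)(-3) - (0)(-5) = -9
For a 2×2 matrix, A⁻¹ = (1/det(A)) · [[d, -b], [-c, a]]
    = (-1/9) · [[-3, 0], [5, 3]]

A⁻¹ = 
  [ 1/3,    0]
  [-5/9, -1/3]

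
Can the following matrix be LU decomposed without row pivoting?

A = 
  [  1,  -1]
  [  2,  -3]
Yes.
A[1,1] = 1 ≠ 0, so Gaussian elimination proceeds without a row swap: multiplier ℓ₂₁ = (2)/(1) = 2, and U[2,2] = -3 - (2)(-1) = -1.
L = 
  [  1,   0]
  [  2,   1]
U = 
  [  1,  -1]
  [  0,  -1]
Check row 2 of LU: [(2)(1), (2)(-1) + (-1)] = [2, -3] = row 2 of A ✓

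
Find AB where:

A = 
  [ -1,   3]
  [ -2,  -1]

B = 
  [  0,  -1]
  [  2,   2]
AB = 
  [  6,   7]
  [ -2,   0]

A is 2×2 and B is 2×2, so AB is 2×2. Each entry is (row of A)·(column of B):
AB[1,1] = (-1)(0) + (3)(2) = 6
AB[1,2] = (-1)(-1) + (3)(2) = 7
AB[2,1] = (-2)(0) + (-1)(2) = -2
AB[2,2] = (-2)(-1) + (-1)(2) = 0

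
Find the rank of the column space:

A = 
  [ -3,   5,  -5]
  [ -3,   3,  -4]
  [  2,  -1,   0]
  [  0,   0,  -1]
Row reduce:
R2 → R2 - (1)·R1
R3 → R3 + (2/3)·R1
R3 → R3 + (7/6)·R2
R4 → R4 - (6/13)·R3
REF = 
  [   -3,     5,    -5]
  [    0,    -2,     1]
  [    0,     0, -13/6]
  [    0,     0,     0]
Pivot columns: 1, 2, 3 → 3 pivots.
dim(Col(A)) = number of pivot columns = 3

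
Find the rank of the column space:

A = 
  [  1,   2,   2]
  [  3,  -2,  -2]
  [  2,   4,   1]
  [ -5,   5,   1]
Row reduce:
R2 → R2 - (3)·R1
R3 → R3 - (2)·R1
R4 → R4 + (5)·R1
R4 → R4 + (15/8)·R2
R4 → R4 - (4/3)·R3
REF = 
  [  1,   2,   2]
  [  0,  -8,  -8]
  [  0,   0,  -3]
  [  0,   0,   0]
Pivot columns: 1, 2, 3 → 3 pivots.
dim(Col(A)) = number of pivot columns = 3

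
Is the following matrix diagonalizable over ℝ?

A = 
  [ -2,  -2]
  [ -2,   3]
Yes

tr(A) = 1, det(A) = -10
Characteristic polynomial: λ² - tr(A)λ + det(A) = λ² - λ - 10
λ² - λ - 10 = 0  ⇒  λ = (1 ± √((-1)² - 4·(-10)))/2 = (1 ± √(41))/2
  = (1 + √41)/2,  (1 - √41)/2
Eigenvalues: (1 + √41)/2, (1 - √41)/2  (≈ 3.702, -2.702)
The two irrational eigenvalues are distinct (simple), so each has alg. mult. = geom. mult. = 1.
Sum of geometric multiplicities equals n, so A has n independent eigenvectors.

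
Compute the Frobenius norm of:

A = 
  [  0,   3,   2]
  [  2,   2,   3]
||A||_F = 5.477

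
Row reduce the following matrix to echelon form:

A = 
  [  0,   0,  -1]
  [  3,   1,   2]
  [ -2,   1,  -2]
Row operations:
Swap R1 ↔ R2
R3 → R3 + (2/3)·R1
Swap R2 ↔ R3

Resulting echelon form:
REF = 
  [   3,    1,    2]
  [   0,  5/3, -2/3]
  [   0,    0,   -1]

Rank = 3 (number of non-zero pivot rows).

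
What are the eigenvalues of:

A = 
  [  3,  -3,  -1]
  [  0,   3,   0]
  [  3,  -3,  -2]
λ = 3, (1 + √13)/2, (1 - √13)/2  (≈ 3, 2.303, -1.303)

Characteristic polynomial: det(λI - A) = λ³ - 4λ² + 9
Testing integer divisors of the constant term: p(3) = 0, so (λ - 3) is a factor:
p(λ) = (λ - 3)(λ² - λ - 3)
λ² - λ - 3 = 0  ⇒  λ = (1 ± √((-1)² - 4·(-3)))/2 = (1 ± √(13))/2
  = (1 + √13)/2,  (1 - √13)/2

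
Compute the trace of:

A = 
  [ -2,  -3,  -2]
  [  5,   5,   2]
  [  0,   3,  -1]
2

tr(A) = -2 + 5 + -1 = 2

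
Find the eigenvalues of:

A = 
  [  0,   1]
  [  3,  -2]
λ = 1, -3

tr(A) = -2, det(A) = -3
Characteristic polynomial: λ² - tr(A)λ + det(A) = λ² + 2λ - 3
λ² + 2λ - 3 = (λ + 3)(λ - 1)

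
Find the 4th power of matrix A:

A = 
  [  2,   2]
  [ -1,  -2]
A^4 = 
  [  4,   0]
  [  0,   4]

A² = A·A:
A²[1,1] = (2)(2) + (2)(-1) = 2
A²[1,2] = (2)(2) + (2)(-2) = 0
A²[2,1] = (-1)(2) + (-2)(-1) = 0
A²[2,2] = (-1)(2) + (-2)(-2) = 2
A² = 
  [  2,   0]
  [  0,   2]

A^3 = A^2·A:
A^3[1,1] = (2)(2) + (0)(-1) = 4
A^3[1,2] = (2)(2) + (0)(-2) = 4
A^3[2,1] = (0)(2) + (2)(-1) = -2
A^3[2,2] = (0)(2) + (2)(-2) = -4
A^3 = 
  [  4,   4]
  [ -2,  -4]

A^4 = A^3·A:
A^4[1,1] = (4)(2) + (4)(-1) = 4
A^4[1,2] = (4)(2) + (4)(-2) = 0
A^4[2,1] = (-2)(2) + (-4)(-1) = 0
A^4[2,2] = (-2)(2) + (-4)(-2) = 4
A^4 = 
  [  4,   0]
  [  0,   4]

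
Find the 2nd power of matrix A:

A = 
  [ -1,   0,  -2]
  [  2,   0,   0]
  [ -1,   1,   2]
A² = A·A:
A²[1,1] = (-1)(-1) + (0)(2) + (-2)(-1) = 3
A²[1,2] = (-1)(0) + (0)(0) + (-2)(1) = -2
A²[1,3] = (-1)(-2) + (0)(0) + (-2)(2) = -2
A²[2,1] = (2)(-1) + (0)(2) + (0)(-1) = -2
A²[2,2] = (2)(0) + (0)(0) + (0)(1) = 0
A²[2,3] = (2)(-2) + (0)(0) + (0)(2) = -4
A²[3,1] = (-1)(-1) + (1)(2) + (2)(-1) = 1
A²[3,2] = (-1)(0) + (1)(0) + (2)(1) = 2
A²[3,3] = (-1)(-2) + (1)(0) + (2)(2) = 6
A² = 
  [  3,  -2,  -2]
  [ -2,   0,  -4]
  [  1,   2,   6]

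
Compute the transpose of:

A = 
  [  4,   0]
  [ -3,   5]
Aᵀ = 
  [  4,  -3]
  [  0,   5]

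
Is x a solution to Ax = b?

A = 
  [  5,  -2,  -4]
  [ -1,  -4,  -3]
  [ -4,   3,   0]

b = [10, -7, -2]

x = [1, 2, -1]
No

Ax = [5, -6, 2] ≠ b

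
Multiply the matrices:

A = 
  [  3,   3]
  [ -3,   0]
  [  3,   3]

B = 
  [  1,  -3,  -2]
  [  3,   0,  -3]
A is 3×2 and B is 2×3, so AB is 3×3. Each entry is (row of A)·(column of B):
AB[1,1] = (3)(1) + (3)(3) = 12
AB[1,2] = (3)(-3) + (3)(0) = -9
AB[1,3] = (3)(-2) + (3)(-3) = -15
AB[2,1] = (-3)(1) + (0)(3) = -3
AB[2,2] = (-3)(-3) + (0)(0) = 9
AB[2,3] = (-3)(-2) + (0)(-3) = 6
AB[3,1] = (3)(1) + (3)(3) = 12
AB[3,2] = (3)(-3) + (3)(0) = -9
AB[3,3] = (3)(-2) + (3)(-3) = -15

AB = 
  [ 12,  -9, -15]
  [ -3,   9,   6]
  [ 12,  -9, -15]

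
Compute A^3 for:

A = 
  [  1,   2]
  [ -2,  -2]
A² = A·A:
A²[1,1] = (1)(1) + (2)(-2) = -3
A²[1,2] = (1)(2) + (2)(-2) = -2
A²[2,1] = (-2)(1) + (-2)(-2) = 2
A²[2,2] = (-2)(2) + (-2)(-2) = 0
A² = 
  [ -3,  -2]
  [  2,   0]

A^3 = A^2·A:
A^3[1,1] = (-3)(1) + (-2)(-2) = 1
A^3[1,2] = (-3)(2) + (-2)(-2) = -2
A^3[2,1] = (2)(1) + (0)(-2) = 2
A^3[2,2] = (2)(2) + (0)(-2) = 4
A^3 = 
  [  1,  -2]
  [  2,   4]

Therefore
A^3 = 
  [  1,  -2]
  [  2,   4]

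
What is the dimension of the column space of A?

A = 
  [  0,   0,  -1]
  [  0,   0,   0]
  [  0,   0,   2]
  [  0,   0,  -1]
dim(Col(A)) = 1

Row reduce:
R3 → R3 + (2)·R1
R4 → R4 - (1)·R1
REF = 
  [  0,   0,  -1]
  [  0,   0,   0]
  [  0,   0,   0]
  [  0,   0,   0]
Pivot columns: 3 → 1 pivot.
dim(Col(A)) = number of pivot columns = 1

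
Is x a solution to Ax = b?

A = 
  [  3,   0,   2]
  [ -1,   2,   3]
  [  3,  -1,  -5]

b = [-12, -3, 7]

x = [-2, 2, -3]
Yes

Ax = [-12, -3, 7] = b ✓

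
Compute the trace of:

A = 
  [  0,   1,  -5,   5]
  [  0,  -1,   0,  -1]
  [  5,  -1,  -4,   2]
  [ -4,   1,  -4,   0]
-5

tr(A) = 0 + -1 + -4 + 0 = -5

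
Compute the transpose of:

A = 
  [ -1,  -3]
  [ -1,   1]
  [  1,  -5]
Aᵀ = 
  [ -1,  -1,   1]
  [ -3,   1,  -5]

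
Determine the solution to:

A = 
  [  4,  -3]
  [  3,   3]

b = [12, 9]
Row reduce the augmented matrix [A|b]:
R2 → R2 - (3/4)·R1
REF = 
  [   4,   -3,   12]
  [   0, 21/4,    0]

Back-substitution:
x₂ = 0 / (21/4) = 0
x₁ = (12 - (-3)(0)) / 4 = 3

x = [3, 0]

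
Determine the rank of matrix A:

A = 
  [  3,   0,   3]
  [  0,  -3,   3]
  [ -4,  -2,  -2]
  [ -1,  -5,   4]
rank(A) = 2

Row reduce:
R3 → R3 + (4/3)·R1
R4 → R4 + (1/3)·R1
R3 → R3 - (2/3)·R2
R4 → R4 - (5/3)·R2
REF = 
  [  3,   0,   3]
  [  0,  -3,   3]
  [  0,   0,   0]
  [  0,   0,   0]
Pivot columns: 1, 2 → 2 pivots.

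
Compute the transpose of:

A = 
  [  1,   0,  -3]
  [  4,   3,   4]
Aᵀ = 
  [  1,   4]
  [  0,   3]
  [ -3,   4]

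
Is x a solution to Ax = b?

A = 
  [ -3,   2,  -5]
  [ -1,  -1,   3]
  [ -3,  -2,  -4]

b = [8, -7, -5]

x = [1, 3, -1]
Yes

Ax = [8, -7, -5] = b ✓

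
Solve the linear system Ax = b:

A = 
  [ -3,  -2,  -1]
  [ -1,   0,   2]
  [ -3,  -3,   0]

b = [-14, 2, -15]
Row reduce the augmented matrix [A|b]:
R2 → R2 - (1/3)·R1
R3 → R3 - (1)·R1
R3 → R3 + (3/2)·R2
REF = 
  [  -3,   -2,   -1,  -14]
  [   0,  2/3,  7/3, 20/3]
  [   0,    0,  9/2,    9]

Back-substitution:
x₃ = 9 / (9/2) = 2
x₂ = (20/3 - (7/3)(2)) / (2/3) = 3
x₁ = (-14 - (-2)(3) - (-1)(2)) / (-3) = 2

x = [2, 3, 2]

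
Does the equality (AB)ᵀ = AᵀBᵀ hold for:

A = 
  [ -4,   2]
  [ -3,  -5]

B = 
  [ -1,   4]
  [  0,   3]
No

(AB)ᵀ = 
  [  4,   3]
  [-10, -27]

AᵀBᵀ = 
  [ -8,  -9]
  [-22, -15]

The two matrices differ, so (AB)ᵀ ≠ AᵀBᵀ in general. The correct identity is (AB)ᵀ = BᵀAᵀ.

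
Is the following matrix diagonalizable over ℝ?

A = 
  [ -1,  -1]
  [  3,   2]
No

tr(A) = 1, det(A) = 1
Characteristic polynomial: λ² - tr(A)λ + det(A) = λ² - λ + 1
λ² - λ + 1 = 0  ⇒  λ = (1 ± √((-1)² - 4·(1)))/2 = (1 ± √(-3))/2
  = (1 + i√3)/2,  (1 - i√3)/2
Eigenvalues: (1 + i√3)/2, (1 - i√3)/2  (≈ 0.5 + 0.866i, 0.5 - 0.866i)
Has complex eigenvalues (not diagonalizable over ℝ).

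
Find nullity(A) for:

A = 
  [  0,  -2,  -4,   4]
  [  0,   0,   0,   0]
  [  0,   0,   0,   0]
nullity(A) = 3

Row reduce:
(no row operations needed)
REF = 
  [  0,  -2,  -4,   4]
  [  0,   0,   0,   0]
  [  0,   0,   0,   0]
Pivot columns: 2 → 1 pivot.
rank(A) = 1, so nullity(A) = 4 - 1 = 3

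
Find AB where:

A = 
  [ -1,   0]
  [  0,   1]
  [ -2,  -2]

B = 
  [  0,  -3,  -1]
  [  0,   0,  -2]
A is 3×2 and B is 2×3, so AB is 3×3. Each entry is (row of A)·(column of B):
AB[1,1] = (-1)(0) + (0)(0) = 0
AB[1,2] = (-1)(-3) + (0)(0) = 3
AB[1,3] = (-1)(-1) + (0)(-2) = 1
AB[2,1] = (0)(0) + (1)(0) = 0
AB[2,2] = (0)(-3) + (1)(0) = 0
AB[2,3] = (0)(-1) + (1)(-2) = -2
AB[3,1] = (-2)(0) + (-2)(0) = 0
AB[3,2] = (-2)(-3) + (-2)(0) = 6
AB[3,3] = (-2)(-1) + (-2)(-2) = 6

AB = 
  [  0,   3,   1]
  [  0,   0,  -2]
  [  0,   6,   6]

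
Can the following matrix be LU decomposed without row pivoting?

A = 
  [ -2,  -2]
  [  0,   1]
Yes.
A[1,1] = -2 ≠ 0, so Gaussian elimination proceeds without a row swap: multiplier ℓ₂₁ = (0)/(-2) = 0, and U[2,2] = 1 - (0)(-2) = 1.
L = 
  [  1,   0]
  [  0,   1]
U = 
  [ -2,  -2]
  [  0,   1]
Check row 2 of LU: [(0)(-2), (0)(-2) + 1] = [0, 1] = row 2 of A ✓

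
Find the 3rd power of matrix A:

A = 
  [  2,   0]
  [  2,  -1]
A² = A·A:
A²[1,1] = (2)(2) + (0)(2) = 4
A²[1,2] = (2)(0) + (0)(-1) = 0
A²[2,1] = (2)(2) + (-1)(2) = 2
A²[2,2] = (2)(0) + (-1)(-1) = 1
A² = 
  [  4,   0]
  [  2,   1]

A^3 = A^2·A:
A^3[1,1] = (4)(2) + (0)(2) = 8
A^3[1,2] = (4)(0) + (0)(-1) = 0
A^3[2,1] = (2)(2) + (1)(2) = 6
A^3[2,2] = (2)(0) + (1)(-1) = -1
A^3 = 
  [  8,   0]
  [  6,  -1]

Therefore
A^3 = 
  [  8,   0]
  [  6,  -1]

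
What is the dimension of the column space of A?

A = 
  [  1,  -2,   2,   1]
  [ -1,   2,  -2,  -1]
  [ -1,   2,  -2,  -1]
Row reduce:
R2 → R2 + (1)·R1
R3 → R3 + (1)·R1
REF = 
  [  1,  -2,   2,   1]
  [  0,   0,   0,   0]
  [  0,   0,   0,   0]
Pivot columns: 1 → 1 pivot.
dim(Col(A)) = number of pivot columns = 1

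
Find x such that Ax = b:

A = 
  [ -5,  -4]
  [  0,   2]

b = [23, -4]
x = [-3, -2]

Row reduce the augmented matrix [A|b]:
(already in echelon form)
REF = 
  [ -5,  -4,  23]
  [  0,   2,  -4]

Back-substitution:
x₂ = (-4) / 2 = -2
x₁ = (23 - (-4)(-2)) / (-5) = -3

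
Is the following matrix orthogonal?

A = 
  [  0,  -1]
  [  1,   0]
Yes

AᵀA = 
  [  1,   0]
  [  0,   1]
= I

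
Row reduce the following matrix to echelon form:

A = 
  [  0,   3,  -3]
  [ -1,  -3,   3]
Row operations:
Swap R1 ↔ R2

Resulting echelon form:
REF = 
  [ -1,  -3,   3]
  [  0,   3,  -3]

Rank = 2 (number of non-zero pivot rows).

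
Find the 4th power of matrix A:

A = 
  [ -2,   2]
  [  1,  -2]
A² = A·A:
A²[1,1] = (-2)(-2) + (2)(1) = 6
A²[1,2] = (-2)(2) + (2)(-2) = -8
A²[2,1] = (1)(-2) + (-2)(1) = -4
A²[2,2] = (1)(2) + (-2)(-2) = 6
A² = 
  [  6,  -8]
  [ -4,   6]

A^3 = A^2·A:
A^3[1,1] = (6)(-2) + (-8)(1) = -20
A^3[1,2] = (6)(2) + (-8)(-2) = 28
A^3[2,1] = (-4)(-2) + (6)(1) = 14
A^3[2,2] = (-4)(2) + (6)(-2) = -20
A^3 = 
  [-20,  28]
  [ 14, -20]

A^4 = A^3·A:
A^4[1,1] = (-20)(-2) + (28)(1) = 68
A^4[1,2] = (-20)(2) + (28)(-2) = -96
A^4[2,1] = (14)(-2) + (-20)(1) = -48
A^4[2,2] = (14)(2) + (-20)(-2) = 68
A^4 = 
  [ 68, -96]
  [-48,  68]

Therefore
A^4 = 
  [ 68, -96]
  [-48,  68]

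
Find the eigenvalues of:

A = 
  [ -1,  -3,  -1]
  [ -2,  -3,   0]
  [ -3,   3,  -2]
λ = -3, (-3 + √37)/2, (-3 - √37)/2  (≈ -3, 1.541, -4.541)

Characteristic polynomial: det(λI - A) = λ³ + 6λ² + 2λ - 21
Testing integer divisors of the constant term: p(-3) = 0, so (λ + 3) is a factor:
p(λ) = (λ + 3)(λ² + 3λ - 7)
λ² + 3λ - 7 = 0  ⇒  λ = (-3 ± √((3)² - 4·(-7)))/2 = (-3 ± √(37))/2
  = (-3 + √37)/2,  (-3 - √37)/2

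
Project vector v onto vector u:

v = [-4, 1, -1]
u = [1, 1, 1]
v·u = (-4)(1) + (1)(1) + (-1)(1) = -4
u·u = (1)² + (1)² + (1)² = 3
proj_u(v) = (v·u / u·u) × u = (-4/3) × u

proj_u(v) = [-4/3, -4/3, -4/3]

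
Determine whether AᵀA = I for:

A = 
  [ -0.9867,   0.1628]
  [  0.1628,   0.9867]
Yes

AᵀA = 
  [  1.0001,   0]
  [  0,   1.0001]
≈ I (equal to I up to the 4-dp rounding of the entries)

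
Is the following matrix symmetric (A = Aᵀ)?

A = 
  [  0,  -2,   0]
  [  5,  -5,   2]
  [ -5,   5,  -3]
No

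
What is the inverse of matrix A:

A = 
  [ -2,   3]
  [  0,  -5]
det(A) = (-2)(-5) - (3)(0) = 10
For a 2×2 matrix, A⁻¹ = (1/det(A)) · [[d, -b], [-c, a]]
    = (1/10) · [[-5, -3], [0, -2]]

A⁻¹ = 
  [ -1/2, -3/10]
  [    0,  -1/5]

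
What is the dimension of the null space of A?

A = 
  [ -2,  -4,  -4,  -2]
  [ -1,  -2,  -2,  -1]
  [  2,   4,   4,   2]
nullity(A) = 3

Row reduce:
R2 → R2 - (1/2)·R1
R3 → R3 + (1)·R1
REF = 
  [ -2,  -4,  -4,  -2]
  [  0,   0,   0,   0]
  [  0,   0,   0,   0]
Pivot columns: 1 → 1 pivot.
rank(A) = 1, so nullity(A) = 4 - 1 = 3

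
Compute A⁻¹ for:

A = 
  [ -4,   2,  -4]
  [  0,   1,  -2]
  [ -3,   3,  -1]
det(A) = (-4)·((1)(-1) - (-2)(3)) - (2)·((0)(-1) - (-2)(-3)) + (-4)·((0)(3) - (1)(-3))
  = (-4)(5) - (2)(-6) + (-4)(3)
  = -20
det(A) = -20 ≠ 0, so A is invertible.

Cofactors Cᵢⱼ = (-1)ⁱ⁺ʲ·Mᵢⱼ:
C = 
  [  5,   6,   3]
  [-10,  -8,   6]
  [  0,  -8,  -4]

adj(A) = Cᵀ:
adj(A) = 
  [  5, -10,   0]
  [  6,  -8,  -8]
  [  3,   6,  -4]

A⁻¹ = (-1/20) · adj(A):
A⁻¹ = 
  [ -1/4,   1/2,     0]
  [-3/10,   2/5,   2/5]
  [-3/20, -3/10,   1/5]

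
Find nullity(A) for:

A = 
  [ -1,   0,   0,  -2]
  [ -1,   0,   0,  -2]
nullity(A) = 3

Row reduce:
R2 → R2 - (1)·R1
REF = 
  [ -1,   0,   0,  -2]
  [  0,   0,   0,   0]
Pivot columns: 1 → 1 pivot.
rank(A) = 1, so nullity(A) = 4 - 1 = 3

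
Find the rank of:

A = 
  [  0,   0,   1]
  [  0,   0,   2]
rank(A) = 1

Row reduce:
R2 → R2 - (2)·R1
REF = 
  [  0,   0,   1]
  [  0,   0,   0]
Pivot columns: 3 → 1 pivot.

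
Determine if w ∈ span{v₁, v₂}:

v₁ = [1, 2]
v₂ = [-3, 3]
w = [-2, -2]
Yes

Form the augmented matrix and row-reduce:
[v₁|v₂|w] = 
  [  1,  -3,  -2]
  [  2,   3,  -2]
R2 → R2 - (2)·R1
REF = 
  [  1,  -3,  -2]
  [  0,   9,   2]

No row of the form [0 0 | nonzero], so the system is consistent. Back-substitution gives c₁ = -4/3, c₂ = 2/9: w = (-4/3)·v₁ + (2/9)·v₂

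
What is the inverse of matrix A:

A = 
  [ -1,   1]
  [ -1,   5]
det(A) = (-1)(5) - (1)(-1) = -4
For a 2×2 matrix, A⁻¹ = (1/det(A)) · [[d, -b], [-c, a]]
    = (-1/4) · [[5, -1], [1, -1]]

A⁻¹ = 
  [-5/4,  1/4]
  [-1/4,  1/4]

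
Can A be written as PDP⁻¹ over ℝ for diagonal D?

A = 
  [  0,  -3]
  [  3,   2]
No

tr(A) = 2, det(A) = 9
Characteristic polynomial: λ² - tr(A)λ + det(A) = λ² - 2λ + 9
λ² - 2λ + 9 = 0  ⇒  λ = (2 ± √((-2)² - 4·(9)))/2 = (2 ± √(-32))/2
  = 1 + 2i√2,  1 - 2i√2
Eigenvalues: 1 + 2i√2, 1 - 2i√2  (≈ 1 + 2.828i, 1 - 2.828i)
Has complex eigenvalues (not diagonalizable over ℝ).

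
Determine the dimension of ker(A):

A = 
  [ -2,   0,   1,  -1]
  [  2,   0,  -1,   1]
nullity(A) = 3

Row reduce:
R2 → R2 + (1)·R1
REF = 
  [ -2,   0,   1,  -1]
  [  0,   0,   0,   0]
Pivot columns: 1 → 1 pivot.
rank(A) = 1, so nullity(A) = 4 - 1 = 3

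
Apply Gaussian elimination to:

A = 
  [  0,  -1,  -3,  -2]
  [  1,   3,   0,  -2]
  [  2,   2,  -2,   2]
Row operations:
Swap R1 ↔ R2
R3 → R3 - (2)·R1
R3 → R3 - (4)·R2

Resulting echelon form:
REF = 
  [  1,   3,   0,  -2]
  [  0,  -1,  -3,  -2]
  [  0,   0,  10,  14]

Rank = 3 (number of non-zero pivot rows).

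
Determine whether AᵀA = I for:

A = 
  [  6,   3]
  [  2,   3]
No

AᵀA = 
  [ 40,  24]
  [ 24,  18]
≠ I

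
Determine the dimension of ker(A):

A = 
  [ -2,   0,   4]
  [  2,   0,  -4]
nullity(A) = 2

Row reduce:
R2 → R2 + (1)·R1
REF = 
  [ -2,   0,   4]
  [  0,   0,   0]
Pivot columns: 1 → 1 pivot.
rank(A) = 1, so nullity(A) = 3 - 1 = 2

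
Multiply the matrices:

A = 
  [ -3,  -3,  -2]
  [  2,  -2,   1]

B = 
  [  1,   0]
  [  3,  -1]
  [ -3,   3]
AB = 
  [ -6,  -3]
  [ -7,   5]

A is 2×3 and B is 3×2, so AB is 2×2. Each entry is (row of A)·(column of B):
AB[1,1] = (-3)(1) + (-3)(3) + (-2)(-3) = -6
AB[1,2] = (-3)(0) + (-3)(-1) + (-2)(3) = -3
AB[2,1] = (2)(1) + (-2)(3) + (1)(-3) = -7
AB[2,2] = (2)(0) + (-2)(-1) + (1)(3) = 5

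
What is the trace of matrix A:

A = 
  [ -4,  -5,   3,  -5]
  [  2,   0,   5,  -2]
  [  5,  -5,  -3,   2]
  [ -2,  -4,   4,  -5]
-12

tr(A) = -4 + 0 + -3 + -5 = -12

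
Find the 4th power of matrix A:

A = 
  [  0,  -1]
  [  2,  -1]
A^4 = 
  [  2,  -3]
  [  6,  -1]

A² = A·A:
A²[1,1] = (0)(0) + (-1)(2) = -2
A²[1,2] = (0)(-1) + (-1)(-1) = 1
A²[2,1] = (2)(0) + (-1)(2) = -2
A²[2,2] = (2)(-1) + (-1)(-1) = -1
A² = 
  [ -2,   1]
  [ -2,  -1]

A^3 = A^2·A:
A^3[1,1] = (-2)(0) + (1)(2) = 2
A^3[1,2] = (-2)(-1) + (1)(-1) = 1
A^3[2,1] = (-2)(0) + (-1)(2) = -2
A^3[2,2] = (-2)(-1) + (-1)(-1) = 3
A^3 = 
  [  2,   1]
  [ -2,   3]

A^4 = A^3·A:
A^4[1,1] = (2)(0) + (1)(2) = 2
A^4[1,2] = (2)(-1) + (1)(-1) = -3
A^4[2,1] = (-2)(0) + (3)(2) = 6
A^4[2,2] = (-2)(-1) + (3)(-1) = -1
A^4 = 
  [  2,  -3]
  [  6,  -1]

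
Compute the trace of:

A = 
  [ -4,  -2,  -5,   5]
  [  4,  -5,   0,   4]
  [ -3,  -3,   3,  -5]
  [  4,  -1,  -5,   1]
-5

tr(A) = -4 + -5 + 3 + 1 = -5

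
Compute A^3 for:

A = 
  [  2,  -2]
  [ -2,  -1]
A² = A·A:
A²[1,1] = (2)(2) + (-2)(-2) = 8
A²[1,2] = (2)(-2) + (-2)(-1) = -2
A²[2,1] = (-2)(2) + (-1)(-2) = -2
A²[2,2] = (-2)(-2) + (-1)(-1) = 5
A² = 
  [  8,  -2]
  [ -2,   5]

A^3 = A^2·A:
A^3[1,1] = (8)(2) + (-2)(-2) = 20
A^3[1,2] = (8)(-2) + (-2)(-1) = -14
A^3[2,1] = (-2)(2) + (5)(-2) = -14
A^3[2,2] = (-2)(-2) + (5)(-1) = -1
A^3 = 
  [ 20, -14]
  [-14,  -1]

Therefore
A^3 = 
  [ 20, -14]
  [-14,  -1]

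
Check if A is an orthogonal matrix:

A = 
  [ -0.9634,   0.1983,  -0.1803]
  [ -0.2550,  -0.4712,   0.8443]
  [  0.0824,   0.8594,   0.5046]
Yes

AᵀA = 
  [  1,  -0.0001,   0]
  [ -0.0001,   0.9999,   0.0001]
  [  0,   0.0001,   1]
≈ I (equal to I up to the 4-dp rounding of the entries)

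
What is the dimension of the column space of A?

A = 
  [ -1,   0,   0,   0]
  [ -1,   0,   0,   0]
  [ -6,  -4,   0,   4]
Row reduce:
R2 → R2 - (1)·R1
R3 → R3 - (6)·R1
Swap R2 ↔ R3
REF = 
  [ -1,   0,   0,   0]
  [  0,  -4,   0,   4]
  [  0,   0,   0,   0]
Pivot columns: 1, 2 → 2 pivots.
dim(Col(A)) = number of pivot columns = 2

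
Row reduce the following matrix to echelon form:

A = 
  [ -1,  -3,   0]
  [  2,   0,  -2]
Row operations:
R2 → R2 + (2)·R1

Resulting echelon form:
REF = 
  [ -1,  -3,   0]
  [  0,  -6,  -2]

Rank = 2 (number of non-zero pivot rows).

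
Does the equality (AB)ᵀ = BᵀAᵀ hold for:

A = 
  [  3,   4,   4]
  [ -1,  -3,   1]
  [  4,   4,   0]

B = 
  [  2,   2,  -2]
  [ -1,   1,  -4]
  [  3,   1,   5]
Yes

(AB)ᵀ = 
  [ 14,   4,   4]
  [ 14,  -4,  12]
  [ -2,  19, -24]

BᵀAᵀ = 
  [ 14,   4,   4]
  [ 14,  -4,  12]
  [ -2,  19, -24]

Both sides are equal — this is the standard identity (AB)ᵀ = BᵀAᵀ, which holds for all A, B.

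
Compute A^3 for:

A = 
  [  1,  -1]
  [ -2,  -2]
A² = A·A:
A²[1,1] = (1)(1) + (-1)(-2) = 3
A²[1,2] = (1)(-1) + (-1)(-2) = 1
A²[2,1] = (-2)(1) + (-2)(-2) = 2
A²[2,2] = (-2)(-1) + (-2)(-2) = 6
A² = 
  [  3,   1]
  [  2,   6]

A^3 = A^2·A:
A^3[1,1] = (3)(1) + (1)(-2) = 1
A^3[1,2] = (3)(-1) + (1)(-2) = -5
A^3[2,1] = (2)(1) + (6)(-2) = -10
A^3[2,2] = (2)(-1) + (6)(-2) = -14
A^3 = 
  [  1,  -5]
  [-10, -14]

Therefore
A^3 = 
  [  1,  -5]
  [-10, -14]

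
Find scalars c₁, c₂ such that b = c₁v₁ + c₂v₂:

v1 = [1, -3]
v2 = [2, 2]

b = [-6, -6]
c1 = 0, c2 = -3

b = 0·v1 + -3·v2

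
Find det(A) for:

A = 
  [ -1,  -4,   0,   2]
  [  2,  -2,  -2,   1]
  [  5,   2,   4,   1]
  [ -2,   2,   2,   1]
152

Cofactor expansion along row 1: det(A) = a₁₁M₁₁ - a₁₂M₁₂ + a₁₃M₁₃ - a₁₄M₁₄

M₁₁ = det[[-2, -2, 1]; [2, 4, 1]; [2, 2, 1]]
  = (-2)·((4)(1) - (1)(2)) - (-2)·((2)(1) - (1)(2)) + (1)·((2)(2) - (4)(2))
  = (-2)(2) - (-2)(0) + (1)(-4)
  = -8
M₁₂ = det[[2, -2, 1]; [5, 4, 1]; [-2, 2, 1]]
  = (2)·((4)(1) - (1)(2)) - (-2)·((5)(1) - (1)(-2)) + (1)·((5)(2) - (4)(-2))
  = (2)(2) - (-2)(7) + (1)(18)
  = 36
M₁₃ = det[[2, -2, 1]; [5, 2, 1]; [-2, 2, 1]]
  = (2)·((2)(1) - (1)(2)) - (-2)·((5)(1) - (1)(-2)) + (1)·((5)(2) - (2)(-2))
  = (2)(0) - (-2)(7) + (1)(14)
  = 28
M₁₄ = det[[2, -2, -2]; [5, 2, 4]; [-2, 2, 2]]
  = (2)·((2)(2) - (4)(2)) - (-2)·((5)(2) - (4)(-2)) + (-2)·((5)(2) - (2)(-2))
  = (2)(-4) - (-2)(18) + (-2)(14)
  = 0

det(A) = (-1)(-8) - (-4)(36) + (0)(28) - (2)(0) = 152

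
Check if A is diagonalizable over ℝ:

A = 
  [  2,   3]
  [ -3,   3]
No

tr(A) = 5, det(A) = 15
Characteristic polynomial: λ² - tr(A)λ + det(A) = λ² - 5λ + 15
λ² - 5λ + 15 = 0  ⇒  λ = (5 ± √((-5)² - 4·(15)))/2 = (5 ± √(-35))/2
  = (5 + i√35)/2,  (5 - i√35)/2
Eigenvalues: (5 + i√35)/2, (5 - i√35)/2  (≈ 2.5 + 2.958i, 2.5 - 2.958i)
Has complex eigenvalues (not diagonalizable over ℝ).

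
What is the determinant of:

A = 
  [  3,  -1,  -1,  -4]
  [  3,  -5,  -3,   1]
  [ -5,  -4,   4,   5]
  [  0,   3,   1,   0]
-180

Cofactor expansion along row 1: det(A) = a₁₁M₁₁ - a₁₂M₁₂ + a₁₃M₁₃ - a₁₄M₁₄

M₁₁ = det[[-5, -3, 1]; [-4, 4, 5]; [3, 1, 0]]
  = (-5)·((4)(0) - (5)(1)) - (-3)·((-4)(0) - (5)(3)) + (1)·((-4)(1) - (4)(3))
  = (-5)(-5) - (-3)(-15) + (1)(-16)
  = -36
M₁₂ = det[[3, -3, 1]; [-5, 4, 5]; [0, 1, 0]]
  = (3)·((4)(0) - (5)(1)) - (-3)·((-5)(0) - (5)(0)) + (1)·((-5)(1) - (4)(0))
  = (3)(-5) - (-3)(0) + (1)(-5)
  = -20
M₁₃ = det[[3, -5, 1]; [-5, -4, 5]; [0, 3, 0]]
  = (3)·((-4)(0) - (5)(3)) - (-5)·((-5)(0) - (5)(0)) + (1)·((-5)(3) - (-4)(0))
  = (3)(-15) - (-5)(0) + (1)(-15)
  = -60
M₁₄ = det[[3, -5, -3]; [-5, -4, 4]; [0, 3, 1]]
  = (3)·((-4)(1) - (4)(3)) - (-5)·((-5)(1) - (4)(0)) + (-3)·((-5)(3) - (-4)(0))
  = (3)(-16) - (-5)(-5) + (-3)(-15)
  = -28

det(A) = (3)(-36) - (-1)(-20) + (-1)(-60) - (-4)(-28) = -180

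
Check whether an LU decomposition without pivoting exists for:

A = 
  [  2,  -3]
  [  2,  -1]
Yes.
A[1,1] = 2 ≠ 0, so Gaussian elimination proceeds without a row swap: multiplier ℓ₂₁ = (2)/(2) = 1, and U[2,2] = -1 - (1)(-3) = 2.
L = 
  [  1,   0]
  [  1,   1]
U = 
  [  2,  -3]
  [  0,   2]
Check row 2 of LU: [(1)(2), (1)(-3) + 2] = [2, -1] = row 2 of A ✓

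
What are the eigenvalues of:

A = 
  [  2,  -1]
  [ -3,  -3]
λ = (-1 + √37)/2, (-1 - √37)/2  (≈ 2.541, -3.541)

tr(A) = -1, det(A) = -9
Characteristic polynomial: λ² - tr(A)λ + det(A) = λ² + λ - 9
λ² + λ - 9 = 0  ⇒  λ = (-1 ± √((1)² - 4·(-9)))/2 = (-1 ± √(37))/2
  = (-1 + √37)/2,  (-1 - √37)/2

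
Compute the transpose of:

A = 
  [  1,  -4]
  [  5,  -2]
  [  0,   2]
Aᵀ = 
  [  1,   5,   0]
  [ -4,  -2,   2]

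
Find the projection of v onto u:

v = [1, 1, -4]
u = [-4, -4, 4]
v·u = (1)(-4) + (1)(-4) + (-4)(4) = -24
u·u = (-4)² + (-4)² + (4)² = 48
proj_u(v) = (v·u / u·u) × u = (-24/48) × u = (-1/2) × u

proj_u(v) = [2, 2, -2]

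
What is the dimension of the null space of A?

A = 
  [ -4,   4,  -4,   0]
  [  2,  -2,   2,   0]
nullity(A) = 3

Row reduce:
R2 → R2 + (1/2)·R1
REF = 
  [ -4,   4,  -4,   0]
  [  0,   0,   0,   0]
Pivot columns: 1 → 1 pivot.
rank(A) = 1, so nullity(A) = 4 - 1 = 3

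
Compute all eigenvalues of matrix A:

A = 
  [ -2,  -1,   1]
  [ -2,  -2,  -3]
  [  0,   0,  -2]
Characteristic polynomial: det(λI - A) = λ³ + 6λ² + 10λ + 4
Testing integer divisors of the constant term: p(-2) = 0, so (λ + 2) is a factor:
p(λ) = (λ + 2)(λ² + 4λ + 2)
λ² + 4λ + 2 = 0  ⇒  λ = (-4 ± √((4)² - 4·(2)))/2 = (-4 ± √(8))/2
  = -2 + √2,  -2 - √2

λ = -2, -2 + √2, -2 - √2  (≈ -2, -0.5858, -3.414)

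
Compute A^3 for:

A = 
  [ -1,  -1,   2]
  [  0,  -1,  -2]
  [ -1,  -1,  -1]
A² = A·A:
A²[1,1] = (-1)(-1) + (-1)(0) + (2)(-1) = -1
A²[1,2] = (-1)(-1) + (-1)(-1) + (2)(-1) = 0
A²[1,3] = (-1)(2) + (-1)(-2) + (2)(-1) = -2
A²[2,1] = (0)(-1) + (-1)(0) + (-2)(-1) = 2
A²[2,2] = (0)(-1) + (-1)(-1) + (-2)(-1) = 3
A²[2,3] = (0)(2) + (-1)(-2) + (-2)(-1) = 4
A²[3,1] = (-1)(-1) + (-1)(0) + (-1)(-1) = 2
A²[3,2] = (-1)(-1) + (-1)(-1) + (-1)(-1) = 3
A²[3,3] = (-1)(2) + (-1)(-2) + (-1)(-1) = 1
A² = 
  [ -1,   0,  -2]
  [  2,   3,   4]
  [  2,   3,   1]

A^3 = A^2·A:
A^3[1,1] = (-1)(-1) + (0)(0) + (-2)(-1) = 3
A^3[1,2] = (-1)(-1) + (0)(-1) + (-2)(-1) = 3
A^3[1,3] = (-1)(2) + (0)(-2) + (-2)(-1) = 0
A^3[2,1] = (2)(-1) + (3)(0) + (4)(-1) = -6
A^3[2,2] = (2)(-1) + (3)(-1) + (4)(-1) = -9
A^3[2,3] = (2)(2) + (3)(-2) + (4)(-1) = -6
A^3[3,1] = (2)(-1) + (3)(0) + (1)(-1) = -3
A^3[3,2] = (2)(-1) + (3)(-1) + (1)(-1) = -6
A^3[3,3] = (2)(2) + (3)(-2) + (1)(-1) = -3
A^3 = 
  [  3,   3,   0]
  [ -6,  -9,  -6]
  [ -3,  -6,  -3]

Therefore
A^3 = 
  [  3,   3,   0]
  [ -6,  -9,  -6]
  [ -3,  -6,  -3]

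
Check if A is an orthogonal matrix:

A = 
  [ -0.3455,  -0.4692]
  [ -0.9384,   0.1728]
No

AᵀA = 
  [  1,   0]
  [  0,   0.2500]
≠ I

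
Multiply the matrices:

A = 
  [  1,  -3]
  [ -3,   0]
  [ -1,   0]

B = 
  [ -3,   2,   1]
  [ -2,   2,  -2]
AB = 
  [  3,  -4,   7]
  [  9,  -6,  -3]
  [  3,  -2,  -1]

A is 3×2 and B is 2×3, so AB is 3×3. Each entry is (row of A)·(column of B):
AB[1,1] = (1)(-3) + (-3)(-2) = 3
AB[1,2] = (1)(2) + (-3)(2) = -4
AB[1,3] = (1)(1) + (-3)(-2) = 7
AB[2,1] = (-3)(-3) + (0)(-2) = 9
AB[2,2] = (-3)(2) + (0)(2) = -6
AB[2,3] = (-3)(1) + (0)(-2) = -3
AB[3,1] = (-1)(-3) + (0)(-2) = 3
AB[3,2] = (-1)(2) + (0)(2) = -2
AB[3,3] = (-1)(1) + (0)(-2) = -1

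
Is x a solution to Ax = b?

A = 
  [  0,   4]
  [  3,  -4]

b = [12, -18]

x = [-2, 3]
Yes

Ax = [12, -18] = b ✓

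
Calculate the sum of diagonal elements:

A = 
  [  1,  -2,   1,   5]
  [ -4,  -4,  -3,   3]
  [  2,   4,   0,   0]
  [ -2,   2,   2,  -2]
-5

tr(A) = 1 + -4 + 0 + -2 = -5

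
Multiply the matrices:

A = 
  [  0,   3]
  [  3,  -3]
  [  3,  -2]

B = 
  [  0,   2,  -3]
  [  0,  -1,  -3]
AB = 
  [  0,  -3,  -9]
  [  0,   9,   0]
  [  0,   8,  -3]

A is 3×2 and B is 2×3, so AB is 3×3. Each entry is (row of A)·(column of B):
AB[1,1] = (0)(0) + (3)(0) = 0
AB[1,2] = (0)(2) + (3)(-1) = -3
AB[1,3] = (0)(-3) + (3)(-3) = -9
AB[2,1] = (3)(0) + (-3)(0) = 0
AB[2,2] = (3)(2) + (-3)(-1) = 9
AB[2,3] = (3)(-3) + (-3)(-3) = 0
AB[3,1] = (3)(0) + (-2)(0) = 0
AB[3,2] = (3)(2) + (-2)(-1) = 8
AB[3,3] = (3)(-3) + (-2)(-3) = -3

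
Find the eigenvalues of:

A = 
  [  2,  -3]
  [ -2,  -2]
tr(A) = 0, det(A) = -10
Characteristic polynomial: λ² - tr(A)λ + det(A) = λ² - 10
λ² - 10 = 0  ⇒  λ = (0 ± √((0)² - 4·(-10)))/2 = (0 ± √(40))/2
  = √10,  -√10

λ = √10, -√10  (≈ 3.162, -3.162)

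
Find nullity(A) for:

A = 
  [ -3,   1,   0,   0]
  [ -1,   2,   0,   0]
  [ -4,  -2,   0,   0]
nullity(A) = 2

Row reduce:
R2 → R2 - (1/3)·R1
R3 → R3 - (4/3)·R1
R3 → R3 + (2)·R2
REF = 
  [ -3,   1,   0,   0]
  [  0, 5/3,   0,   0]
  [  0,   0,   0,   0]
Pivot columns: 1, 2 → 2 pivots.
rank(A) = 2, so nullity(A) = 4 - 2 = 2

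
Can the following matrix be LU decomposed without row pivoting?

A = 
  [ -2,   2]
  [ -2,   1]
Yes.
A[1,1] = -2 ≠ 0, so Gaussian elimination proceeds without a row swap: multiplier ℓ₂₁ = (-2)/(-2) = 1, and U[2,2] = 1 - (1)(2) = -1.
L = 
  [  1,   0]
  [  1,   1]
U = 
  [ -2,   2]
  [  0,  -1]
Check row 2 of LU: [(1)(-2), (1)(2) + (-1)] = [-2, 1] = row 2 of A ✓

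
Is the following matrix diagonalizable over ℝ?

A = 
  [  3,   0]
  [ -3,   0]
Yes

tr(A) = 3, det(A) = 0
Characteristic polynomial: λ² - tr(A)λ + det(A) = λ² - 3λ
λ² - 3λ = λ(λ - 3)
Eigenvalues: 3, 0
λ=0: alg. mult. = 1, geom. mult. = 2 - rank(A - (0)I) = 2 - 1 = 1
λ=3: alg. mult. = 1, geom. mult. = 2 - rank(A - (3)I) = 2 - 1 = 1
Sum of geometric multiplicities equals n, so A has n independent eigenvectors.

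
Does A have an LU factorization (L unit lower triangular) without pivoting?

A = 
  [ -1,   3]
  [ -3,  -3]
Yes.
A[1,1] = -1 ≠ 0, so Gaussian elimination proceeds without a row swap: multiplier ℓ₂₁ = (-3)/(-1) = 3, and U[2,2] = -3 - (3)(3) = -12.
L = 
  [  1,   0]
  [  3,   1]
U = 
  [ -1,   3]
  [  0, -12]
Check row 2 of LU: [(3)(-1), (3)(3) + (-12)] = [-3, -3] = row 2 of A ✓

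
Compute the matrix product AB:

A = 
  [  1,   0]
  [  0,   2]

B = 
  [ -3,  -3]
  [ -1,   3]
AB = 
  [ -3,  -3]
  [ -2,   6]

A is 2×2 and B is 2×2, so AB is 2×2. Each entry is (row of A)·(column of B):
AB[1,1] = (1)(-3) + (0)(-1) = -3
AB[1,2] = (1)(-3) + (0)(3) = -3
AB[2,1] = (0)(-3) + (2)(-1) = -2
AB[2,2] = (0)(-3) + (2)(3) = 6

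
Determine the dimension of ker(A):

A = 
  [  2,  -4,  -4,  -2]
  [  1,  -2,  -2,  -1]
nullity(A) = 3

Row reduce:
R2 → R2 - (1/2)·R1
REF = 
  [  2,  -4,  -4,  -2]
  [  0,   0,   0,   0]
Pivot columns: 1 → 1 pivot.
rank(A) = 1, so nullity(A) = 4 - 1 = 3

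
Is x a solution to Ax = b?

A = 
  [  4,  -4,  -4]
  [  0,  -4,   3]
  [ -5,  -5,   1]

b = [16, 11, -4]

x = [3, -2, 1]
Yes

Ax = [16, 11, -4] = b ✓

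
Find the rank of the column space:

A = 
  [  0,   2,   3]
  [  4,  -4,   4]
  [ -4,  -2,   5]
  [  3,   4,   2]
Row reduce:
Swap R1 ↔ R2
R3 → R3 + (1)·R1
R4 → R4 - (3/4)·R1
R3 → R3 + (3)·R2
R4 → R4 - (7/2)·R2
R4 → R4 + (23/36)·R3
REF = 
  [  4,  -4,   4]
  [  0,   2,   3]
  [  0,   0,  18]
  [  0,   0,   0]
Pivot columns: 1, 2, 3 → 3 pivots.
dim(Col(A)) = number of pivot columns = 3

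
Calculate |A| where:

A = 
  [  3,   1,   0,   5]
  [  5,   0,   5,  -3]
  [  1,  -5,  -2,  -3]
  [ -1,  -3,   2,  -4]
474

Cofactor expansion along row 1: det(A) = a₁₁M₁₁ - a₁₂M₁₂ + a₁₃M₁₃ - a₁₄M₁₄

M₁₁ = det[[0, 5, -3]; [-5, -2, -3]; [-3, 2, -4]]
  = (0)·((-2)(-4) - (-3)(2)) - (5)·((-5)(-4) - (-3)(-3)) + (-3)·((-5)(2) - (-2)(-3))
  = (0)(14) - (5)(11) + (-3)(-16)
  = -7
M₁₂ = det[[5, 5, -3]; [1, -2, -3]; [-1, 2, -4]]
  = (5)·((-2)(-4) - (-3)(2)) - (5)·((1)(-4) - (-3)(-1)) + (-3)·((1)(2) - (-2)(-1))
  = (5)(14) - (5)(-7) + (-3)(0)
  = 105
M₁₃ = det[[5, 0, -3]; [1, -5, -3]; [-1, -3, -4]]
  = (5)·((-5)(-4) - (-3)(-3)) - (0)·((1)(-4) - (-3)(-1)) + (-3)·((1)(-3) - (-5)(-1))
  = (5)(11) - (0)(-7) + (-3)(-8)
  = 79
M₁₄ = det[[5, 0, 5]; [1, -5, -2]; [-1, -3, 2]]
  = (5)·((-5)(2) - (-2)(-3)) - (0)·((1)(2) - (-2)(-1)) + (5)·((1)(-3) - (-5)(-1))
  = (5)(-16) - (0)(0) + (5)(-8)
  = -120

det(A) = (3)(-7) - (1)(105) + (0)(79) - (5)(-120) = 474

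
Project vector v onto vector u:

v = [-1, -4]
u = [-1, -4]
proj_u(v) = [-1, -4]

v·u = (-1)(-1) + (-4)(-4) = 17
u·u = (-1)² + (-4)² = 17
proj_u(v) = (v·u / u·u) × u = (17/17) × u = (1) × u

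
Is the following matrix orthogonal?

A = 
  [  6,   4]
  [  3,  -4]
No

AᵀA = 
  [ 45,  12]
  [ 12,  32]
≠ I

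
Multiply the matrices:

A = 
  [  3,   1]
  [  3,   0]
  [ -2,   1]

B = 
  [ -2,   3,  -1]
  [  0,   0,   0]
A is 3×2 and B is 2×3, so AB is 3×3. Each entry is (row of A)·(column of B):
AB[1,1] = (3)(-2) + (1)(0) = -6
AB[1,2] = (3)(3) + (1)(0) = 9
AB[1,3] = (3)(-1) + (1)(0) = -3
AB[2,1] = (3)(-2) + (0)(0) = -6
AB[2,2] = (3)(3) + (0)(0) = 9
AB[2,3] = (3)(-1) + (0)(0) = -3
AB[3,1] = (-2)(-2) + (1)(0) = 4
AB[3,2] = (-2)(3) + (1)(0) = -6
AB[3,3] = (-2)(-1) + (1)(0) = 2

AB = 
  [ -6,   9,  -3]
  [ -6,   9,  -3]
  [  4,  -6,   2]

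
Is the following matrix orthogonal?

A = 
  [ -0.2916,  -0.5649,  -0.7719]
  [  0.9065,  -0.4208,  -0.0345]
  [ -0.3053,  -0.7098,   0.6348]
Yes

AᵀA = 
  [  1,   0,   0]
  [  0,   1,   0]
  [  0,   0,   1]
≈ I (equal to I up to the 4-dp rounding of the entries)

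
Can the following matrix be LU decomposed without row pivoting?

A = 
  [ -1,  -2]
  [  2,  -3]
Yes.
A[1,1] = -1 ≠ 0, so Gaussian elimination proceeds without a row swap: multiplier ℓ₂₁ = (2)/(-1) = -2, and U[2,2] = -3 - (-2)(-2) = -7.
L = 
  [  1,   0]
  [ -2,   1]
U = 
  [ -1,  -2]
  [  0,  -7]
Check row 2 of LU: [(-2)(-1), (-2)(-2) + (-7)] = [2, -3] = row 2 of A ✓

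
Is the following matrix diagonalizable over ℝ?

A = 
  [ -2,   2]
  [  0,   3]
Yes

tr(A) = 1, det(A) = -6
Characteristic polynomial: λ² - tr(A)λ + det(A) = λ² - λ - 6
λ² - λ - 6 = (λ + 2)(λ - 3)
Eigenvalues: 3, -2
λ=-2: alg. mult. = 1, geom. mult. = 2 - rank(A - (-2)I) = 2 - 1 = 1
λ=3: alg. mult. = 1, geom. mult. = 2 - rank(A - (3)I) = 2 - 1 = 1
Sum of geometric multiplicities equals n, so A has n independent eigenvectors.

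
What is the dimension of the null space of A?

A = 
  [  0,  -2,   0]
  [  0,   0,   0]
nullity(A) = 2

Row reduce:
(no row operations needed)
REF = 
  [  0,  -2,   0]
  [  0,   0,   0]
Pivot columns: 2 → 1 pivot.
rank(A) = 1, so nullity(A) = 3 - 1 = 2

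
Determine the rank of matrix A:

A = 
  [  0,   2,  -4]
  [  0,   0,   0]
Row reduce:
(no row operations needed)
REF = 
  [  0,   2,  -4]
  [  0,   0,   0]
Pivot columns: 2 → 1 pivot.

rank(A) = 1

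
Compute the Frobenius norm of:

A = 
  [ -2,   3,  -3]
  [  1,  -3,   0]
||A||_F = 5.657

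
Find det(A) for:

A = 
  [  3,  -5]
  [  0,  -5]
-15

For a 2×2 matrix, det = ad - bc = (3)(-5) - (-5)(0) = -15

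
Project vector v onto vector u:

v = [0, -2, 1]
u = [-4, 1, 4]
v·u = (0)(-4) + (-2)(1) + (1)(4) = 2
u·u = (-4)² + (1)² + (4)² = 33
proj_u(v) = (v·u / u·u) × u = (2/33) × u

proj_u(v) = [-8/33, 2/33, 8/33]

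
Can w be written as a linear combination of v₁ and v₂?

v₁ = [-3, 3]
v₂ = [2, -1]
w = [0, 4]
Yes

Form the augmented matrix and row-reduce:
[v₁|v₂|w] = 
  [ -3,   2,   0]
  [  3,  -1,   4]
R2 → R2 + (1)·R1
REF = 
  [ -3,   2,   0]
  [  0,   1,   4]

No row of the form [0 0 | nonzero], so the system is consistent. Back-substitution gives c₁ = 8/3, c₂ = 4: w = (8/3)·v₁ + (4)·v₂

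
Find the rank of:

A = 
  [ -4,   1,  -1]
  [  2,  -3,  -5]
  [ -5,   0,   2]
Row reduce:
R2 → R2 + (1/2)·R1
R3 → R3 - (5/4)·R1
R3 → R3 - (1/2)·R2
REF = 
  [   -4,     1,    -1]
  [    0,  -5/2, -11/2]
  [    0,     0,     6]
Pivot columns: 1, 2, 3 → 3 pivots.

rank(A) = 3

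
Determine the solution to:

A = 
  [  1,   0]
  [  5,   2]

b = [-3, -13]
Row reduce the augmented matrix [A|b]:
R2 → R2 - (5)·R1
REF = 
  [  1,   0,  -3]
  [  0,   2,   2]

Back-substitution:
x₂ = 2 / 2 = 1
x₁ = (-3 - (0)(1)) / 1 = -3

x = [-3, 1]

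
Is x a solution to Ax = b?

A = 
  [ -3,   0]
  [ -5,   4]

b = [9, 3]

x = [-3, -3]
Yes

Ax = [9, 3] = b ✓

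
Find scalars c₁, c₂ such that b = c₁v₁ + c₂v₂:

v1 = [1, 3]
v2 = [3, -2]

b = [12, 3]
c1 = 3, c2 = 3

b = 3·v1 + 3·v2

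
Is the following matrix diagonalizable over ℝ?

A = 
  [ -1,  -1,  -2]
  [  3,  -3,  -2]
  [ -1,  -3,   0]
No

Characteristic polynomial: det(λI - A) = λ³ + 4λ² - 2λ - 28
By the rational root theorem any rational root is an integer dividing 28; none of those is a root, so p(λ) has no rational roots and hence (being an irreducible cubic) no repeated roots.
Discriminant of the cubic: Δ = -9872
Δ < 0 ⇒ one real eigenvalue and a complex-conjugate pair: λ ≈ -3.139 + 1.563i, -3.139 - 1.563i, 2.277
Has complex eigenvalues (not diagonalizable over ℝ).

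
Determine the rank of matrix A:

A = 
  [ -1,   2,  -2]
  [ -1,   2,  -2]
Row reduce:
R2 → R2 - (1)·R1
REF = 
  [ -1,   2,  -2]
  [  0,   0,   0]
Pivot columns: 1 → 1 pivot.

rank(A) = 1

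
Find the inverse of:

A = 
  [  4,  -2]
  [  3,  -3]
det(A) = (4)(-3) - (-2)(3) = -6
For a 2×2 matrix, A⁻¹ = (1/det(A)) · [[d, -b], [-c, a]]
    = (-1/6) · [[-3, 2], [-3, 4]]

A⁻¹ = 
  [ 1/2, -1/3]
  [ 1/2, -2/3]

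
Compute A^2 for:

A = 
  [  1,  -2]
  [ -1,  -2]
A² = A·A:
A²[1,1] = (1)(1) + (-2)(-1) = 3
A²[1,2] = (1)(-2) + (-2)(-2) = 2
A²[2,1] = (-1)(1) + (-2)(-1) = 1
A²[2,2] = (-1)(-2) + (-2)(-2) = 6
A² = 
  [  3,   2]
  [  1,   6]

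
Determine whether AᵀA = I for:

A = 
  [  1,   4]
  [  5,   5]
No

AᵀA = 
  [ 26,  29]
  [ 29,  41]
≠ I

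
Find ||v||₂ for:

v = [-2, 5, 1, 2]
5.831

||v||₂ = √((-2)² + (5)² + (1)² + (2)²) = √34 = 5.831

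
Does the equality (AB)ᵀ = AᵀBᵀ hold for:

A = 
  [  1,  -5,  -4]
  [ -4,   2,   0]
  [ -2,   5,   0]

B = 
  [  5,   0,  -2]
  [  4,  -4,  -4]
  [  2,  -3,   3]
No

(AB)ᵀ = 
  [-23, -12,  10]
  [ 32,  -8, -20]
  [  6,   0, -16]

AᵀBᵀ = 
  [  9,  28,   8]
  [-35, -48,  -1]
  [-20, -16,  -8]

The two matrices differ, so (AB)ᵀ ≠ AᵀBᵀ in general. The correct identity is (AB)ᵀ = BᵀAᵀ.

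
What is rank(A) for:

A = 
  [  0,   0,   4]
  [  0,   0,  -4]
Row reduce:
R2 → R2 + (1)·R1
REF = 
  [  0,   0,   4]
  [  0,   0,   0]
Pivot columns: 3 → 1 pivot.

rank(A) = 1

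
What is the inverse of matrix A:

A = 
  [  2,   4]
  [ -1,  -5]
det(A) = (2)(-5) - (4)(-1) = -6
For a 2×2 matrix, A⁻¹ = (1/det(A)) · [[d, -b], [-c, a]]
    = (-1/6) · [[-5, -4], [1, 2]]

A⁻¹ = 
  [ 5/6,  2/3]
  [-1/6, -1/3]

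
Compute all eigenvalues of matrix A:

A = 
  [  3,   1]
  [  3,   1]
tr(A) = 4, det(A) = 0
Characteristic polynomial: λ² - tr(A)λ + det(A) = λ² - 4λ
λ² - 4λ = λ(λ - 4)

λ = 4, 0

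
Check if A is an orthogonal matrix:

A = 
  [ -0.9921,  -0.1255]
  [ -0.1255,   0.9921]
Yes

AᵀA = 
  [  1,   0]
  [  0,   1]
≈ I (equal to I up to the 4-dp rounding of the entries)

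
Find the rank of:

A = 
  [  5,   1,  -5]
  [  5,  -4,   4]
rank(A) = 2

Row reduce:
R2 → R2 - (1)·R1
REF = 
  [  5,   1,  -5]
  [  0,  -5,   9]
Pivot columns: 1, 2 → 2 pivots.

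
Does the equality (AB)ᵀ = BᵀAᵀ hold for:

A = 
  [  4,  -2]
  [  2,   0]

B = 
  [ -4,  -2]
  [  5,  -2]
Yes

(AB)ᵀ = 
  [-26,  -8]
  [ -4,  -4]

BᵀAᵀ = 
  [-26,  -8]
  [ -4,  -4]

Both sides are equal — this is the standard identity (AB)ᵀ = BᵀAᵀ, which holds for all A, B.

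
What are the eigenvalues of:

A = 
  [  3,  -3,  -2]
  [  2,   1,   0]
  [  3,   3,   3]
λ = 1, 3 + 2i√3, 3 - 2i√3  (≈ 1, 3 + 3.464i, 3 - 3.464i)

Characteristic polynomial: det(λI - A) = λ³ - 7λ² + 27λ - 21
Testing integer divisors of the constant term: p(1) = 0, so (λ - 1) is a factor:
p(λ) = (λ - 1)(λ² - 6λ + 21)
λ² - 6λ + 21 = 0  ⇒  λ = (6 ± √((-6)² - 4·(21)))/2 = (6 ± √(-48))/2
  = 3 + 2i√3,  3 - 2i√3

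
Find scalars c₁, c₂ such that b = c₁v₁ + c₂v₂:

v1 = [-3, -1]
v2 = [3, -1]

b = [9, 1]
c1 = -2, c2 = 1

b = -2·v1 + 1·v2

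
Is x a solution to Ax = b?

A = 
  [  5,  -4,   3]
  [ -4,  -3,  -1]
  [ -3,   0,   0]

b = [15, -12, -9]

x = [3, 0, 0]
Yes

Ax = [15, -12, -9] = b ✓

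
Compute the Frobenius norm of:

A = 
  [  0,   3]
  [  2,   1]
||A||_F = 3.742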